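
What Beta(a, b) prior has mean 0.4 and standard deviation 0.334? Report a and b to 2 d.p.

σ² = 0.334² = 0.111556.
With s = a+b, Var = μ(1−μ)/(s+1), so s+1 = (0.4×0.6)/0.111556 = 2.1514 and s = 1.1514.
a = μs = 0.46, b = (1−μ)s = 0.69.

a = 0.46, b = 0.69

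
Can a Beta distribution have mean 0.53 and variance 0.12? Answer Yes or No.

The Beta variance bound is σ² < μ(1−μ).
Here μ(1−μ) = 0.53×0.47 = 0.2491, and 0.12 < 0.2491.

Yes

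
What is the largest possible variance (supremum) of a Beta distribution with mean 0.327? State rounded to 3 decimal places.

Var = μ(1−μ)/(α+β+1), which approaches μ(1−μ) as α+β → 0.
So the supremum is μ(1−μ) = 0.327×0.673 = 0.220.

0.220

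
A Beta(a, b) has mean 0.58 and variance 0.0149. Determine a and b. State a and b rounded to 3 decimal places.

a = 8.902, b = 6.447

By moment matching, a+b = μ(1−μ)/σ² − 1 = (0.58·0.42)/0.0149 − 1 = 16.3490 − 1 = 15.3490.
Since a/(a+b) = μ, a = 0.58·15.3490 = 8.902 and b = 0.42·15.3490 = 6.447.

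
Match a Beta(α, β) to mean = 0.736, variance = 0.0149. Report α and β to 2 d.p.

α = 8.86, β = 3.18

By moment matching, α+β = μ(1−μ)/σ² − 1 = (0.736·0.264)/0.0149 − 1 = 13.0405 − 1 = 12.0405.
Since α/(α+β) = μ, α = 0.736·12.0405 = 8.86 and β = 0.264·12.0405 = 3.18.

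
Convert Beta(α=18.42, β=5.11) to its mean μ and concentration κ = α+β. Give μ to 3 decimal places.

κ = α+β = 18.42+5.11 = 23.53; μ = α/κ = 18.42/23.53 = 0.783.

μ = 0.783, κ = 23.53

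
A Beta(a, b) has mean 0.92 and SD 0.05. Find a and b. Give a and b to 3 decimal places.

Variance = 0.05² = 0.0025. The moment-matching identity a+b = μ(1−μ)/Var − 1 gives
a+b = 0.0736/0.0025 − 1 = 28.4400, so a = μ·28.4400 = 26.165 and b = (1−μ)·28.4400 = 2.275.

a = 26.165, b = 2.275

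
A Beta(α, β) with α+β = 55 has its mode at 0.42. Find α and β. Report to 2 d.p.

Since the density peak of Beta(α,β) is at (α−1)/(α+β−2),
α = 1 + 0.42(55−2) = 23.26 and β = 55 − 23.26 = 31.74.

α = 23.26, β = 31.74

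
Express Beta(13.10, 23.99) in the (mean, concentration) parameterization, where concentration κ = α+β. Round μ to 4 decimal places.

κ = α+β = 13.10+23.99 = 37.09; μ = α/κ = 13.10/37.09 = 0.3532.

μ = 0.3532, κ = 37.09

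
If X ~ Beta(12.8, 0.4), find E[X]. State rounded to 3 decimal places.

0.970

The Beta mean is α/(α+β) = 12.8/(12.8+0.4) = 0.970.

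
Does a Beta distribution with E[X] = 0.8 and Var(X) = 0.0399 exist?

The Beta variance bound is σ² < μ(1−μ).
Here μ(1−μ) = 0.8×0.2 = 0.16, and 0.0399 < 0.16.

Yes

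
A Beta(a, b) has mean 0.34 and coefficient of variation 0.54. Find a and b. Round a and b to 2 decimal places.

a = 1.92, b = 3.73

Var = (CV·μ)² = (0.54×0.34)² = 0.033709.
a+b = μ(1−μ)/Var − 1 = 0.2244/0.033709 − 1 = 5.6570.
Thus a = 0.34·5.6570 = 1.92 and b = 0.66·5.6570 = 3.73.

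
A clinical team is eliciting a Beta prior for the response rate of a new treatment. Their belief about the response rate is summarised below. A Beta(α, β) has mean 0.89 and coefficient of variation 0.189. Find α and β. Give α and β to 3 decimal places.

α = 2.189, β = 0.271

Var = (CV·μ)² = (0.189×0.89)² = 0.028295.
α+β = μ(1−μ)/Var − 1 = 0.0979/0.028295 − 1 = 2.4600.
Thus α = 0.89·2.4600 = 2.189 and β = 0.11·2.4600 = 0.271.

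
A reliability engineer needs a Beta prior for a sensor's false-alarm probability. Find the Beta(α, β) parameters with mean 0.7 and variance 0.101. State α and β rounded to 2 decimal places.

α = 0.76, β = 0.32

Write ν = α+β; then α = μν and Var = μ(1−μ)/(ν+1).
ν = μ(1−μ)/Var − 1 = 0.21/0.101 − 1 = 1.0792.
α = 0.7·1.0792 = 0.76, β = 0.3·1.0792 = 0.32.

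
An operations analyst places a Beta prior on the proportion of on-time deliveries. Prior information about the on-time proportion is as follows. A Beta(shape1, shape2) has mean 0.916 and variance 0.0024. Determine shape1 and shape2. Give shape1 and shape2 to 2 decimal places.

shape1 = 28.45, shape2 = 2.61

By moment matching, shape1+shape2 = μ(1−μ)/σ² − 1 = (0.916·0.084)/0.0024 − 1 = 32.0600 − 1 = 31.0600.
Since shape1/(shape1+shape2) = μ, shape1 = 0.916·31.0600 = 28.45 and shape2 = 0.084·31.0600 = 2.61.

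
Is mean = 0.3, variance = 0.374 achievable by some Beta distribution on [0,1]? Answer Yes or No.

A Beta with mean μ has variance μ(1−μ)/(α+β+1) < μ(1−μ).
Here μ(1−μ) = 0.3×0.7 = 0.21, and 0.374 ≥ 0.21.

No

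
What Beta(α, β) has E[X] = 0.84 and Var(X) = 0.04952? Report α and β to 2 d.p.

Let s = α+β. The Beta variance is μ(1−μ)/(s+1).
So s+1 = μ(1−μ)/σ² = (0.84×0.16)/0.04952 = 0.1344/0.04952 = 2.7141, giving s = 1.7141.
Then α = μs = 0.84×1.7141 = 1.44 and β = (1−μ)s = 0.16×1.7141 = 0.27.

α = 1.44, β = 0.27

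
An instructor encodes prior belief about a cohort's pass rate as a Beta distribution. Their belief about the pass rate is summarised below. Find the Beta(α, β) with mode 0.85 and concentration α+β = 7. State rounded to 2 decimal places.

Mode = (α−1)/(κ−2) with κ = α+β, so α−1 = 0.85·5 = 4.25.
α = 5.25; β = κ − α = 1.75.

α = 5.25, β = 1.75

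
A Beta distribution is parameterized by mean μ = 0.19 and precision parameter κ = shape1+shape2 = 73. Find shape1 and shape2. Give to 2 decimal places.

shape1 = μκ = 0.19×73 = 13.87 and shape2 = (1−μ)κ = 0.81×73 = 59.13.

shape1 = 13.87, shape2 = 59.13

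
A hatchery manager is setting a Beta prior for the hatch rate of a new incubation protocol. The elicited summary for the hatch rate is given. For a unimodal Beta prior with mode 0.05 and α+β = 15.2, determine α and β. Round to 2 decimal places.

Since the density peak of Beta(α,β) is at (α−1)/(α+β−2),
α = 1 + 0.05(15.2−2) = 1.66 and β = 15.2 − 1.66 = 13.54.

α = 1.66, β = 13.54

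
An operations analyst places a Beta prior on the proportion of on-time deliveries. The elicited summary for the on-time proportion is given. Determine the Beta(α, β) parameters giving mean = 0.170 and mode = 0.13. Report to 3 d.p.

With s = α+β: μ = α/s and mode = (α−1)/(s−2). Eliminating α = μs,
μs − 1 = m(s−2) ⇒ s(μ−m) = 1−2m ⇒ s = 0.74/0.040 = 18.5000.
So α = μs = 3.145, β = (1−μ)s = 15.355.

α = 3.145, β = 15.355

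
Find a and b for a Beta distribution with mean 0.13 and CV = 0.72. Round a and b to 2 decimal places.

a = 1.55, b = 10.36

Var = (CV·μ)² = (0.72×0.13)² = 0.008761.
a+b = μ(1−μ)/Var − 1 = 0.1131/0.008761 − 1 = 11.9095.
Thus a = 0.13·11.9095 = 1.55 and b = 0.87·11.9095 = 10.36.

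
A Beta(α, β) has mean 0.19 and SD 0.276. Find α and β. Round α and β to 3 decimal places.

σ² = 0.276² = 0.076176.
With s = α+β, Var = μ(1−μ)/(s+1), so s+1 = (0.19×0.81)/0.076176 = 2.0203 and s = 1.0203.
α = μs = 0.194, β = (1−μ)s = 0.826.

α = 0.194, β = 0.826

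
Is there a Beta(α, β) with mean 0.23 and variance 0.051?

For any Beta, Var(X) < E[X]·(1−E[X]).
Here μ(1−μ) = 0.23×0.77 = 0.1771, and 0.051 < 0.1771.

Yes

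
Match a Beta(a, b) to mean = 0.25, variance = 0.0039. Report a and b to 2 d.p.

Let s = a+b. The Beta variance is μ(1−μ)/(s+1).
So s+1 = μ(1−μ)/σ² = (0.25×0.75)/0.0039 = 0.1875/0.0039 = 48.0769, giving s = 47.0769.
Then a = μs = 0.25×47.0769 = 11.77 and b = (1−μ)s = 0.75×47.0769 = 35.31.

a = 11.77, b = 35.31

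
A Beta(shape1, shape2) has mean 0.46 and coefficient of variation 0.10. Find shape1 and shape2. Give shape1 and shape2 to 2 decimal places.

σ = CV·μ = 0.10×0.46 = 0.04600, so σ² = 0.002116.
s+1 = μ(1−μ)/σ² = 0.2484/0.002116 = 117.3913, so s = shape1+shape2 = 116.3913.
shape1 = μs = 53.54, shape2 = (1−μ)s = 62.85.

shape1 = 53.54, shape2 = 62.85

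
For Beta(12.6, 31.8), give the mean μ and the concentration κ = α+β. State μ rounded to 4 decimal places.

μ = 0.2838, κ = 44.4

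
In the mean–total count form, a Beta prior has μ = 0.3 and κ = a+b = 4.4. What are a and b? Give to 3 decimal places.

a = 1.320, b = 3.080

a = μκ = 0.3×4.4 = 1.320 and b = (1−μ)κ = 0.7×4.4 = 3.080.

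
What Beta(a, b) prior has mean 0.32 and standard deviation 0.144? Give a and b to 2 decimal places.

First σ² = 0.020736. Setting a = μn, b = (1−μ)n with n = a+b,
μ(1−μ)/(n+1) = 0.020736 ⇒ n+1 = 0.2176/0.020736 = 10.4938 ⇒ n = 9.4938.
Hence a = 0.32×9.4938 = 3.04, b = 0.68×9.4938 = 6.46.

a = 3.04, b = 6.46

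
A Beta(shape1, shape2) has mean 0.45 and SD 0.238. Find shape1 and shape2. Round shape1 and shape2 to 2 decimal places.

First σ² = 0.056644. Setting shape1 = μn, shape2 = (1−μ)n with n = shape1+shape2,
μ(1−μ)/(n+1) = 0.056644 ⇒ n+1 = 0.2475/0.056644 = 4.3694 ⇒ n = 3.3694.
Hence shape1 = 0.45×3.3694 = 1.52, shape2 = 0.55×3.3694 = 1.85.

shape1 = 1.52, shape2 = 1.85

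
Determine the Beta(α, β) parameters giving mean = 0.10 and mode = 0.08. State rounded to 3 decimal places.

Let s = α+β. Mean gives α = μs = 0.10s; mode gives (α−1)/(s−2) = 0.08.
Substituting: 0.10s − 1 = 0.08(s−2) = 0.08s − 0.16, so 0.02s = 0.84 and s = 42.0000.
Then α = 0.10×42.0000 = 4.200 and β = s−α = 37.800.

α = 4.200, β = 37.800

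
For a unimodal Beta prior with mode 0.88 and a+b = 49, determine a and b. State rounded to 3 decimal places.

For a,b>1 the mode is (a−1)/(a+b−2), so a = mode·(κ−2)+1 = 0.88×47+1 = 42.360.
And b = (1−mode)·(κ−2)+1 = 0.12×47+1 = 6.640.

a = 42.360, b = 6.640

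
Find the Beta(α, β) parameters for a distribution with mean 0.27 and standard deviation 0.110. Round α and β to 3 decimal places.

α = 4.128, β = 11.161

Variance = 0.110² = 0.012100. The moment-matching identity α+β = μ(1−μ)/Var − 1 gives
α+β = 0.1971/0.012100 − 1 = 15.2893, so α = μ·15.2893 = 4.128 and β = (1−μ)·15.2893 = 11.161.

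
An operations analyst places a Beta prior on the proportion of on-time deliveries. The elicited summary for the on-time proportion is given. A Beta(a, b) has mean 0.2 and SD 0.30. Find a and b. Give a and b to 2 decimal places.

a = 0.16, b = 0.62

Variance = 0.30² = 0.0900. The moment-matching identity a+b = μ(1−μ)/Var − 1 gives
a+b = 0.16/0.0900 − 1 = 0.7778, so a = μ·0.7778 = 0.16 and b = (1−μ)·0.7778 = 0.62.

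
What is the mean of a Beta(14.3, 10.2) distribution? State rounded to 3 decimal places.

E[X] = α/(α+β) = 14.3/24.5 = 0.584.

0.584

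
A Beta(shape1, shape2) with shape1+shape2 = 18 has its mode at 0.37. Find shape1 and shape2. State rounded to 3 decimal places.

shape1 = 6.920, shape2 = 11.080

Since the density peak of Beta(shape1,shape2) is at (shape1−1)/(shape1+shape2−2),
shape1 = 1 + 0.37(18−2) = 6.920 and shape2 = 18 − 6.920 = 11.080.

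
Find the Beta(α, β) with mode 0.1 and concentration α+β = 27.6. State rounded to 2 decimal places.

Mode = (α−1)/(κ−2) with κ = α+β, so α−1 = 0.1·25.6 = 2.56.
α = 3.56; β = κ − α = 24.04.

α = 3.56, β = 24.04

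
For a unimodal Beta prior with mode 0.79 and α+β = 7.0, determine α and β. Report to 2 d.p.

α = 4.95, β = 2.05

Mode = (α−1)/(κ−2) with κ = α+β, so α−1 = 0.79·5.0 = 3.95.
α = 4.95; β = κ − α = 2.05.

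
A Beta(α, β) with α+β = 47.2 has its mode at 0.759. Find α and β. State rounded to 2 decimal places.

For α,β>1 the mode is (α−1)/(α+β−2), so α = mode·(κ−2)+1 = 0.759×45.2+1 = 35.31.
And β = (1−mode)·(κ−2)+1 = 0.241×45.2+1 = 11.89.

α = 35.31, β = 11.89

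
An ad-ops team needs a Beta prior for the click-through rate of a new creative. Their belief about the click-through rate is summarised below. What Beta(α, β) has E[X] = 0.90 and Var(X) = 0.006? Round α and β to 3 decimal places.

By moment matching, α+β = μ(1−μ)/σ² − 1 = (0.90·0.10)/0.006 − 1 = 15.0000 − 1 = 14.0000.
Since α/(α+β) = μ, α = 0.90·14.0000 = 12.600 and β = 0.10·14.0000 = 1.400.

α = 12.600, β = 1.400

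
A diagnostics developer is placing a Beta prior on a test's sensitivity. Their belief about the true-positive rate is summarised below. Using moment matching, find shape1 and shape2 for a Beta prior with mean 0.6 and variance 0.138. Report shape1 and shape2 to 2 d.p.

Let s = shape1+shape2. The Beta variance is μ(1−μ)/(s+1).
So s+1 = μ(1−μ)/σ² = (0.6×0.4)/0.138 = 0.24/0.138 = 1.7391, giving s = 0.7391.
Then shape1 = μs = 0.6×0.7391 = 0.44 and shape2 = (1−μ)s = 0.4×0.7391 = 0.30.

shape1 = 0.44, shape2 = 0.30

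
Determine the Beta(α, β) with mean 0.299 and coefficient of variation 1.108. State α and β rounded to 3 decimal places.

σ = CV·μ = 1.108×0.299 = 0.33129, so σ² = 0.109754.
s+1 = μ(1−μ)/σ² = 0.209599/0.109754 = 1.9097, so s = α+β = 0.9097.
α = μs = 0.272, β = (1−μ)s = 0.638.

α = 0.272, β = 0.638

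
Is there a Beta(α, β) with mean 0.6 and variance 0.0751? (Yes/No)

Yes

For any Beta, Var(X) < E[X]·(1−E[X]).
Here μ(1−μ) = 0.6×0.4 = 0.24, and 0.0751 < 0.24.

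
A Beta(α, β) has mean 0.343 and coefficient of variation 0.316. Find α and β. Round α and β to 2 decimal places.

Var = (CV·μ)² = (0.316×0.343)² = 0.011748.
α+β = μ(1−μ)/Var − 1 = 0.225351/0.011748 − 1 = 18.1821.
Thus α = 0.343·18.1821 = 6.24 and β = 0.657·18.1821 = 11.95.

α = 6.24, β = 11.95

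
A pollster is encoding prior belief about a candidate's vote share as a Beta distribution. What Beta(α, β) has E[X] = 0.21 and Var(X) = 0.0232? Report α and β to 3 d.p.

α = 1.292, β = 4.859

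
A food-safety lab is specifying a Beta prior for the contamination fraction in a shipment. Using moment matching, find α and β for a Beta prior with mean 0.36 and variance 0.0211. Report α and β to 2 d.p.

Write ν = α+β; then α = μν and Var = μ(1−μ)/(ν+1).
ν = μ(1−μ)/Var − 1 = 0.2304/0.0211 − 1 = 9.9194.
α = 0.36·9.9194 = 3.57, β = 0.64·9.9194 = 6.35.

α = 3.57, β = 6.35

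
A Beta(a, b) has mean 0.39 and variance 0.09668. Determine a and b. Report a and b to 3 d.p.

By moment matching, a+b = μ(1−μ)/σ² − 1 = (0.39·0.61)/0.09668 − 1 = 2.4607 − 1 = 1.4607.
Since a/(a+b) = μ, a = 0.39·1.4607 = 0.570 and b = 0.61·1.4607 = 0.891.

a = 0.570, b = 0.891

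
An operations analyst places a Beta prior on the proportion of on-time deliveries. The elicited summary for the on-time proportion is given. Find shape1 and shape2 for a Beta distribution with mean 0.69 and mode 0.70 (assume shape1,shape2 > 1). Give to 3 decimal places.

shape1 = 27.600, shape2 = 12.400

Let s = shape1+shape2. Mean gives shape1 = μs = 0.69s; mode gives (shape1−1)/(s−2) = 0.70.
Substituting: 0.69s − 1 = 0.70(s−2) = 0.70s − 1.40, so -0.01s = -0.40 and s = 40.0000.
Then shape1 = 0.69×40.0000 = 27.600 and shape2 = s−shape1 = 12.400.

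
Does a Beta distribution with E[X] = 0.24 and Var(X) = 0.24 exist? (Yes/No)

No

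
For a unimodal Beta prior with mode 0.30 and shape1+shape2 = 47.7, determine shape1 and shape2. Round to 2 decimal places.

shape1 = 14.71, shape2 = 32.99

Mode = (shape1−1)/(κ−2) with κ = shape1+shape2, so shape1−1 = 0.30·45.7 = 13.71.
shape1 = 14.71; shape2 = κ − shape1 = 32.99.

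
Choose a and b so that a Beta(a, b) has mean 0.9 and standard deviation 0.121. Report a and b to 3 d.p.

a = 4.632, b = 0.515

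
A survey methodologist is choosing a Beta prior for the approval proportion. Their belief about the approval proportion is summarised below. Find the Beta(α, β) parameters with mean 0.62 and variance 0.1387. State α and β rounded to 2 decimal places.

α = 0.43, β = 0.27

Let s = α+β. The Beta variance is μ(1−μ)/(s+1).
So s+1 = μ(1−μ)/σ² = (0.62×0.38)/0.1387 = 0.2356/0.1387 = 1.6986, giving s = 0.6986.
Then α = μs = 0.62×0.6986 = 0.43 and β = (1−μ)s = 0.38×0.6986 = 0.27.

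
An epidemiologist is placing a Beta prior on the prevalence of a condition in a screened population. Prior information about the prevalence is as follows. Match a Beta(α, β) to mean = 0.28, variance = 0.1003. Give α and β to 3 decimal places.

α = 0.283, β = 0.727

By moment matching, α+β = μ(1−μ)/σ² − 1 = (0.28·0.72)/0.1003 − 1 = 2.0100 − 1 = 1.0100.
Since α/(α+β) = μ, α = 0.28·1.0100 = 0.283 and β = 0.72·1.0100 = 0.727.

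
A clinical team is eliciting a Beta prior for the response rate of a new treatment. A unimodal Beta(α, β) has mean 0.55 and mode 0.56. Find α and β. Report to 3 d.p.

Let s = α+β. Mean gives α = μs = 0.55s; mode gives (α−1)/(s−2) = 0.56.
Substituting: 0.55s − 1 = 0.56(s−2) = 0.56s − 1.12, so -0.01s = -0.12 and s = 12.0000.
Then α = 0.55×12.0000 = 6.600 and β = s−α = 5.400.

α = 6.600, β = 5.400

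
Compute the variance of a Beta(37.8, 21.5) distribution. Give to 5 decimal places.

0.00383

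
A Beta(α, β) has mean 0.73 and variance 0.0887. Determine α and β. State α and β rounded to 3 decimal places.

Write ν = α+β; then α = μν and Var = μ(1−μ)/(ν+1).
ν = μ(1−μ)/Var − 1 = 0.1971/0.0887 − 1 = 1.2221.
α = 0.73·1.2221 = 0.892, β = 0.27·1.2221 = 0.330.

α = 0.892, β = 0.330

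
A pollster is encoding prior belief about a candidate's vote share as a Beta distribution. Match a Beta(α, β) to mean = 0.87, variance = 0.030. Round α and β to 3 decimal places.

By moment matching, α+β = μ(1−μ)/σ² − 1 = (0.87·0.13)/0.030 − 1 = 3.7700 − 1 = 2.7700.
Since α/(α+β) = μ, α = 0.87·2.7700 = 2.410 and β = 0.13·2.7700 = 0.360.

α = 2.410, β = 0.360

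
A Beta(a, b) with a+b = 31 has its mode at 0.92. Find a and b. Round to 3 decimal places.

a = 27.680, b = 3.320

Mode = (a−1)/(κ−2) with κ = a+b, so a−1 = 0.92·29 = 26.680.
a = 27.680; b = κ − a = 3.320.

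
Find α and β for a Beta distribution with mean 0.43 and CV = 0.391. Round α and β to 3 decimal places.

α = 3.298, β = 4.372

Var = (CV·μ)² = (0.391×0.43)² = 0.028268.
α+β = μ(1−μ)/Var − 1 = 0.2451/0.028268 − 1 = 7.6707.
Thus α = 0.43·7.6707 = 3.298 and β = 0.57·7.6707 = 4.372.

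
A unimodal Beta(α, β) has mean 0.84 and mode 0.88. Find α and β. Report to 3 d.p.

α = 15.960, β = 3.040

Let s = α+β. Mean gives α = μs = 0.84s; mode gives (α−1)/(s−2) = 0.88.
Substituting: 0.84s − 1 = 0.88(s−2) = 0.88s − 1.76, so -0.04s = -0.76 and s = 19.0000.
Then α = 0.84×19.0000 = 15.960 and β = s−α = 3.040.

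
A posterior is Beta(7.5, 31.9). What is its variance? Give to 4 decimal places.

μ = 7.5/39.4 = 0.190355; Var = μ(1−μ)/(α+β+1) = 0.1541202/40.4 = 0.0038.

0.0038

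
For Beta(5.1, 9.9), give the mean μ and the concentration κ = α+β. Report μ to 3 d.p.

κ = α+β = 5.1+9.9 = 15.0; μ = α/κ = 5.1/15.0 = 0.340.

μ = 0.340, κ = 15.0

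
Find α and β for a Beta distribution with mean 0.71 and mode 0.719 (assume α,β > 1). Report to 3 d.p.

Let s = α+β. Mean gives α = μs = 0.71s; mode gives (α−1)/(s−2) = 0.719.
Substituting: 0.71s − 1 = 0.719(s−2) = 0.719s − 1.438, so -0.009s = -0.438 and s = 48.6667.
Then α = 0.71×48.6667 = 34.553 and β = s−α = 14.113.

α = 34.553, β = 14.113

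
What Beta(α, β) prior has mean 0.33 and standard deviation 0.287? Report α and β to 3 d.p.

α = 0.556, β = 1.128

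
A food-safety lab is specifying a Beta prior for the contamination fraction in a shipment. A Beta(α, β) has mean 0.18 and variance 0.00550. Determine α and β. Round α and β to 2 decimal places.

α = 4.65, β = 21.19

Let s = α+β. The Beta variance is μ(1−μ)/(s+1).
So s+1 = μ(1−μ)/σ² = (0.18×0.82)/0.00550 = 0.1476/0.00550 = 26.8364, giving s = 25.8364.
Then α = μs = 0.18×25.8364 = 4.65 and β = (1−μ)s = 0.82×25.8364 = 21.19.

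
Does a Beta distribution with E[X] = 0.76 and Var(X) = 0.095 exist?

A Beta with mean μ has variance μ(1−μ)/(α+β+1) < μ(1−μ).
Here μ(1−μ) = 0.76×0.24 = 0.1824, and 0.095 < 0.1824.

Yes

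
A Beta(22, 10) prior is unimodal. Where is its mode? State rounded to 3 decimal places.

With α,β > 1, mode = (α−1)/(α+β−2) = 21/30 = 0.700.

0.700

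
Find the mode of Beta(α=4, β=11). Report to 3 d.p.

0.231

With α,β > 1, mode = (α−1)/(α+β−2) = 3/13 = 0.231.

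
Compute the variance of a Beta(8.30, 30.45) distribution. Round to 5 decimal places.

0.00423

α+β = 38.75 and αβ = 252.7350, so Var = αβ/[(α+β)²(α+β+1)] = 252.7350/59687.109375 = 0.00423.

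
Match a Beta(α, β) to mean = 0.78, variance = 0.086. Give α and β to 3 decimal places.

Write ν = α+β; then α = μν and Var = μ(1−μ)/(ν+1).
ν = μ(1−μ)/Var − 1 = 0.1716/0.086 − 1 = 0.9953.
α = 0.78·0.9953 = 0.776, β = 0.22·0.9953 = 0.219.

α = 0.776, β = 0.219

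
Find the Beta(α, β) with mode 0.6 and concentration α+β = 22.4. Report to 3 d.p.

α = 13.240, β = 9.160

Mode = (α−1)/(κ−2) with κ = α+β, so α−1 = 0.6·20.4 = 12.240.
α = 13.240; β = κ − α = 9.160.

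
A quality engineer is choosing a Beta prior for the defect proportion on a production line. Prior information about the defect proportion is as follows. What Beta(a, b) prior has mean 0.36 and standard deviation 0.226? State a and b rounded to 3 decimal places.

Variance = 0.226² = 0.051076. The moment-matching identity a+b = μ(1−μ)/Var − 1 gives
a+b = 0.2304/0.051076 − 1 = 3.5109, so a = μ·3.5109 = 1.264 and b = (1−μ)·3.5109 = 2.247.

a = 1.264, b = 2.247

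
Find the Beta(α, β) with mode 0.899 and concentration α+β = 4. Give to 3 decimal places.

α = 2.798, β = 1.202

Since the density peak of Beta(α,β) is at (α−1)/(α+β−2),
α = 1 + 0.899(4−2) = 2.798 and β = 4 − 2.798 = 1.202.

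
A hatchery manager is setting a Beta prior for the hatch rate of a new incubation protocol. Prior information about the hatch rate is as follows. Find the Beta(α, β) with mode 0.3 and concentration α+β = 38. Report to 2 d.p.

α = 11.80, β = 26.20

Since the density peak of Beta(α,β) is at (α−1)/(α+β−2),
α = 1 + 0.3(38−2) = 11.80 and β = 38 − 11.80 = 26.20.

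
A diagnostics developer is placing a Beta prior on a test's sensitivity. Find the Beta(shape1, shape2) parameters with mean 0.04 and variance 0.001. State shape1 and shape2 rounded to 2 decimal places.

shape1 = 1.50, shape2 = 35.90

By moment matching, shape1+shape2 = μ(1−μ)/σ² − 1 = (0.04·0.96)/0.001 − 1 = 38.4000 − 1 = 37.4000.
Since shape1/(shape1+shape2) = μ, shape1 = 0.04·37.4000 = 1.50 and shape2 = 0.96·37.4000 = 35.90.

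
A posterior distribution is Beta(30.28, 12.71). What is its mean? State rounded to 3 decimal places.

The Beta mean is α/(α+β) = 30.28/(30.28+12.71) = 0.704.

0.704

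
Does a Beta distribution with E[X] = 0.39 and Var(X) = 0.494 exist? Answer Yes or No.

No

The Beta variance bound is σ² < μ(1−μ).
Here μ(1−μ) = 0.39×0.61 = 0.2379, and 0.494 ≥ 0.2379.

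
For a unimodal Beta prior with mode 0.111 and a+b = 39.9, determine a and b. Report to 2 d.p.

For a,b>1 the mode is (a−1)/(a+b−2), so a = mode·(κ−2)+1 = 0.111×37.9+1 = 5.21.
And b = (1−mode)·(κ−2)+1 = 0.889×37.9+1 = 34.69.

a = 5.21, b = 34.69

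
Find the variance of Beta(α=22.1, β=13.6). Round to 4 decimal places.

0.0064

μ = 22.1/35.7 = 0.619048; Var = μ(1−μ)/(α+β+1) = 0.2358277/36.7 = 0.0064.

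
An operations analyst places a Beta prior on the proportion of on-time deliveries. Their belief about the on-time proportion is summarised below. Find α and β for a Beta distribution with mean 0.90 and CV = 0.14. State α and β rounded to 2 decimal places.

σ = CV·μ = 0.14×0.90 = 0.12600, so σ² = 0.015876.
s+1 = μ(1−μ)/σ² = 0.0900/0.015876 = 5.6689, so s = α+β = 4.6689.
α = μs = 4.20, β = (1−μ)s = 0.47.

α = 4.20, β = 0.47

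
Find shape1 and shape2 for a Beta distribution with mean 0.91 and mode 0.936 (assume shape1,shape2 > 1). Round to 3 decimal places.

With s = shape1+shape2: μ = shape1/s and mode = (shape1−1)/(s−2). Eliminating shape1 = μs,
μs − 1 = m(s−2) ⇒ s(μ−m) = 1−2m ⇒ s = -0.872/-0.026 = 33.5385.
So shape1 = μs = 30.520, shape2 = (1−μ)s = 3.018.

shape1 = 30.520, shape2 = 3.018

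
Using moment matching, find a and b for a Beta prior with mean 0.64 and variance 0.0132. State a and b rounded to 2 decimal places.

By moment matching, a+b = μ(1−μ)/σ² − 1 = (0.64·0.36)/0.0132 − 1 = 17.4545 − 1 = 16.4545.
Since a/(a+b) = μ, a = 0.64·16.4545 = 10.53 and b = 0.36·16.4545 = 5.92.

a = 10.53, b = 5.92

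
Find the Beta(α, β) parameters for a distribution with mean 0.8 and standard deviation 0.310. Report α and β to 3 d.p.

Variance = 0.310² = 0.096100. The moment-matching identity α+β = μ(1−μ)/Var − 1 gives
α+β = 0.16/0.096100 − 1 = 0.6649, so α = μ·0.6649 = 0.532 and β = (1−μ)·0.6649 = 0.133.

α = 0.532, β = 0.133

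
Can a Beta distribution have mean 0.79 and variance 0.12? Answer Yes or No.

Yes

A Beta with mean μ has variance μ(1−μ)/(α+β+1) < μ(1−μ).
Here μ(1−μ) = 0.79×0.21 = 0.1659, and 0.12 < 0.1659.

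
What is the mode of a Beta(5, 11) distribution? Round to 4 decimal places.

0.2857

With α,β > 1, mode = (α−1)/(α+β−2) = 4/14 = 0.2857.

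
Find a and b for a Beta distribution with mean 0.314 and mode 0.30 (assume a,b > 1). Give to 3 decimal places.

a = 8.971, b = 19.600

With s = a+b: μ = a/s and mode = (a−1)/(s−2). Eliminating a = μs,
μs − 1 = m(s−2) ⇒ s(μ−m) = 1−2m ⇒ s = 0.40/0.014 = 28.5714.
So a = μs = 8.971, b = (1−μ)s = 19.600.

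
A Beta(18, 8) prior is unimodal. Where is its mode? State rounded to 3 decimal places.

With α,β > 1, mode = (α−1)/(α+β−2) = 17/24 = 0.708.

0.708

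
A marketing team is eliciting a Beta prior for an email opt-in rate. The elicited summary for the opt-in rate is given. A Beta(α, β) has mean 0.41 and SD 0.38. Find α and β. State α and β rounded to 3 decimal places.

σ² = 0.38² = 0.1444.
With s = α+β, Var = μ(1−μ)/(s+1), so s+1 = (0.41×0.59)/0.1444 = 1.6752 and s = 0.6752.
α = μs = 0.277, β = (1−μ)s = 0.398.

α = 0.277, β = 0.398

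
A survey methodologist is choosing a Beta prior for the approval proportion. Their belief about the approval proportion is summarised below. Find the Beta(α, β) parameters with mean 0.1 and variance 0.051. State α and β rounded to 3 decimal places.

α = 0.076, β = 0.688

Let s = α+β. The Beta variance is μ(1−μ)/(s+1).
So s+1 = μ(1−μ)/σ² = (0.1×0.9)/0.051 = 0.09/0.051 = 1.7647, giving s = 0.7647.
Then α = μs = 0.1×0.7647 = 0.076 and β = (1−μ)s = 0.9×0.7647 = 0.688.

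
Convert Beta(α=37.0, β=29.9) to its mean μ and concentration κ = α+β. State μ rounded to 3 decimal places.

μ = 0.553, κ = 66.9

κ = α+β = 37.0+29.9 = 66.9; μ = α/κ = 37.0/66.9 = 0.553.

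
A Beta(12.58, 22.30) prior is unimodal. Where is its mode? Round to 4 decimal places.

The density x^(α−1)(1−x)^(β−1) is maximised at (α−1)/(α+β−2) = 11.58/32.88 = 0.3522.

0.3522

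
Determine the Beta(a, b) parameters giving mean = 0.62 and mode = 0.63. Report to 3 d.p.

Let s = a+b. Mean gives a = μs = 0.62s; mode gives (a−1)/(s−2) = 0.63.
Substituting: 0.62s − 1 = 0.63(s−2) = 0.63s − 1.26, so -0.01s = -0.26 and s = 26.0000.
Then a = 0.62×26.0000 = 16.120 and b = s−a = 9.880.

a = 16.120, b = 9.880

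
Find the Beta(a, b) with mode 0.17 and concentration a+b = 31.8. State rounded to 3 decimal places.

a = 6.066, b = 25.734

For a,b>1 the mode is (a−1)/(a+b−2), so a = mode·(κ−2)+1 = 0.17×29.8+1 = 6.066.
And b = (1−mode)·(κ−2)+1 = 0.83×29.8+1 = 25.734.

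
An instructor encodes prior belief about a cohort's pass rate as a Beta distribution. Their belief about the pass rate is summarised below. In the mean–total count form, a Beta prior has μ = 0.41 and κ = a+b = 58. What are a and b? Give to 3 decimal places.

a = 23.780, b = 34.220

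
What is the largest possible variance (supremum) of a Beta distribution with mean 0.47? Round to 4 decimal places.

0.2491

Var = μ(1−μ)/(α+β+1), which approaches μ(1−μ) as α+β → 0.
So the supremum is μ(1−μ) = 0.47×0.53 = 0.2491.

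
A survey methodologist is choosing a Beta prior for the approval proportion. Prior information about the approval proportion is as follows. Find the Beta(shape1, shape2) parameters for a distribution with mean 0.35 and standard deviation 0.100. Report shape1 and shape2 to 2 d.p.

Variance = 0.100² = 0.010000. The moment-matching identity shape1+shape2 = μ(1−μ)/Var − 1 gives
shape1+shape2 = 0.2275/0.010000 − 1 = 21.7500, so shape1 = μ·21.7500 = 7.61 and shape2 = (1−μ)·21.7500 = 14.14.

shape1 = 7.61, shape2 = 14.14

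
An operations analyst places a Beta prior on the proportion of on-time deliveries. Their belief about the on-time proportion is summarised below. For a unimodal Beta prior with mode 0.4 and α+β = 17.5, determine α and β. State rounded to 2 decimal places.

For α,β>1 the mode is (α−1)/(α+β−2), so α = mode·(κ−2)+1 = 0.4×15.5+1 = 7.20.
And β = (1−mode)·(κ−2)+1 = 0.6×15.5+1 = 10.30.

α = 7.20, β = 10.30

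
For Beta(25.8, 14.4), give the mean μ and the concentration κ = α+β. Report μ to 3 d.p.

κ = α+β = 25.8+14.4 = 40.2; μ = α/κ = 25.8/40.2 = 0.642.

μ = 0.642, κ = 40.2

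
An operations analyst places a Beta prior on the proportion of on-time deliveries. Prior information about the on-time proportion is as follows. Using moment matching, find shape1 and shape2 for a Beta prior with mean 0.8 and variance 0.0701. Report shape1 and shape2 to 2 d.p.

shape1 = 1.03, shape2 = 0.26

Write ν = shape1+shape2; then shape1 = μν and Var = μ(1−μ)/(ν+1).
ν = μ(1−μ)/Var − 1 = 0.16/0.0701 − 1 = 1.2825.
shape1 = 0.8·1.2825 = 1.03, shape2 = 0.2·1.2825 = 0.26.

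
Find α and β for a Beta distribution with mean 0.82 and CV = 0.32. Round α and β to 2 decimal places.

σ = CV·μ = 0.32×0.82 = 0.26240, so σ² = 0.068854.
s+1 = μ(1−μ)/σ² = 0.1476/0.068854 = 2.1437, so s = α+β = 1.1437.
α = μs = 0.94, β = (1−μ)s = 0.21.

α = 0.94, β = 0.21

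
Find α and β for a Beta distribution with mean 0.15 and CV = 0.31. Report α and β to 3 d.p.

σ = CV·μ = 0.31×0.15 = 0.04650, so σ² = 0.002162.
s+1 = μ(1−μ)/σ² = 0.1275/0.002162 = 58.9664, so s = α+β = 57.9664.
α = μs = 8.695, β = (1−μ)s = 49.271.

α = 8.695, β = 49.271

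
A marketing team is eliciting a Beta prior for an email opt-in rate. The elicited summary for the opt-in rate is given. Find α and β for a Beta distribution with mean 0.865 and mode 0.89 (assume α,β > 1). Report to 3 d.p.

With s = α+β: μ = α/s and mode = (α−1)/(s−2). Eliminating α = μs,
μs − 1 = m(s−2) ⇒ s(μ−m) = 1−2m ⇒ s = -0.78/-0.025 = 31.2000.
So α = μs = 26.988, β = (1−μ)s = 4.212.

α = 26.988, β = 4.212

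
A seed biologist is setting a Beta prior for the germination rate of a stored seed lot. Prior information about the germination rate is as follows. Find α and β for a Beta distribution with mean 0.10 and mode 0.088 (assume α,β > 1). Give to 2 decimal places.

Let s = α+β. Mean gives α = μs = 0.10s; mode gives (α−1)/(s−2) = 0.088.
Substituting: 0.10s − 1 = 0.088(s−2) = 0.088s − 0.176, so 0.012s = 0.824 and s = 68.6667.
Then α = 0.10×68.6667 = 6.87 and β = s−α = 61.80.

α = 6.87, β = 61.80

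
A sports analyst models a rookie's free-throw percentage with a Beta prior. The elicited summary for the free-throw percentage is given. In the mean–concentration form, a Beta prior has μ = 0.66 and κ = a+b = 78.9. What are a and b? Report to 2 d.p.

a = μκ = 0.66×78.9 = 52.07 and b = (1−μ)κ = 0.34×78.9 = 26.83.

a = 52.07, b = 26.83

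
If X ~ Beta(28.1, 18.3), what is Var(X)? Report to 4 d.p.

0.0050

μ = 28.1/46.4 = 0.605603; Var = μ(1−μ)/(α+β+1) = 0.2388479/47.4 = 0.0050.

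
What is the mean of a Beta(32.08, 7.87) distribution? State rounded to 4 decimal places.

E[X] = α/(α+β) = 32.08/39.95 = 0.8030.

0.8030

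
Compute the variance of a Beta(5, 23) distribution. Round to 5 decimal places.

Var = αβ/[(α+β)²(α+β+1)] = (5×23)/(28²×29) = 115/22736 = 0.00506.

0.00506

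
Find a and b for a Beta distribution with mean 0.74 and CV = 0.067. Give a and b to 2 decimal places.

a = 57.18, b = 20.09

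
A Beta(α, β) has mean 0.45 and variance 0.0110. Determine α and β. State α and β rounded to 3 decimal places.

By moment matching, α+β = μ(1−μ)/σ² − 1 = (0.45·0.55)/0.0110 − 1 = 22.5000 − 1 = 21.5000.
Since α/(α+β) = μ, α = 0.45·21.5000 = 9.675 and β = 0.55·21.5000 = 11.825.

α = 9.675, β = 11.825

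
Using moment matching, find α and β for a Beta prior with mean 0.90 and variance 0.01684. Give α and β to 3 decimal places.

By moment matching, α+β = μ(1−μ)/σ² − 1 = (0.90·0.10)/0.01684 − 1 = 5.3444 − 1 = 4.3444.
Since α/(α+β) = μ, α = 0.90·4.3444 = 3.910 and β = 0.10·4.3444 = 0.434.

α = 3.910, β = 0.434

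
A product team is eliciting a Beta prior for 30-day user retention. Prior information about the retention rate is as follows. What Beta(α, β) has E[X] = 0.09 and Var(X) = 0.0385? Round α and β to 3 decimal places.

Write ν = α+β; then α = μν and Var = μ(1−μ)/(ν+1).
ν = μ(1−μ)/Var − 1 = 0.0819/0.0385 − 1 = 1.1273.
α = 0.09·1.1273 = 0.101, β = 0.91·1.1273 = 1.026.

α = 0.101, β = 1.026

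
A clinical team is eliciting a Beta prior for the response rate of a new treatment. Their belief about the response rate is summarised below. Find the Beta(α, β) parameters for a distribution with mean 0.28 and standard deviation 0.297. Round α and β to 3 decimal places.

First σ² = 0.088209. Setting α = μn, β = (1−μ)n with n = α+β,
μ(1−μ)/(n+1) = 0.088209 ⇒ n+1 = 0.2016/0.088209 = 2.2855 ⇒ n = 1.2855.
Hence α = 0.28×1.2855 = 0.360, β = 0.72×1.2855 = 0.926.

α = 0.360, β = 0.926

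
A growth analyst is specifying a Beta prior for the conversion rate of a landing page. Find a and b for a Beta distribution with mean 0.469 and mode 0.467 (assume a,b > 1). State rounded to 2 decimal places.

a = 15.48, b = 17.52

Let s = a+b. Mean gives a = μs = 0.469s; mode gives (a−1)/(s−2) = 0.467.
Substituting: 0.469s − 1 = 0.467(s−2) = 0.467s − 0.934, so 0.002s = 0.066 and s = 33.0000.
Then a = 0.469×33.0000 = 15.48 and b = s−a = 17.52.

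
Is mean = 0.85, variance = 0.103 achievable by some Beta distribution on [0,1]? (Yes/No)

Yes

A Beta with mean μ has variance μ(1−μ)/(α+β+1) < μ(1−μ).
Here μ(1−μ) = 0.85×0.15 = 0.1275, and 0.103 < 0.1275.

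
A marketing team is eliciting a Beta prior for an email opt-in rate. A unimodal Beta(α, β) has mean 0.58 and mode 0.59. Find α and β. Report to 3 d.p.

α = 10.440, β = 7.560

Let s = α+β. Mean gives α = μs = 0.58s; mode gives (α−1)/(s−2) = 0.59.
Substituting: 0.58s − 1 = 0.59(s−2) = 0.59s − 1.18, so -0.01s = -0.18 and s = 18.0000.
Then α = 0.58×18.0000 = 10.440 and β = s−α = 7.560.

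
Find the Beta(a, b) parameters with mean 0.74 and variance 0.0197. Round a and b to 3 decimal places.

a = 6.487, b = 2.279

Let s = a+b. The Beta variance is μ(1−μ)/(s+1).
So s+1 = μ(1−μ)/σ² = (0.74×0.26)/0.0197 = 0.1924/0.0197 = 9.7665, giving s = 8.7665.
Then a = μs = 0.74×8.7665 = 6.487 and b = (1−μ)s = 0.26×8.7665 = 2.279.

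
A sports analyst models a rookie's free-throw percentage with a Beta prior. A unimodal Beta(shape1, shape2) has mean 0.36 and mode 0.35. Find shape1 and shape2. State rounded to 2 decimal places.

Let s = shape1+shape2. Mean gives shape1 = μs = 0.36s; mode gives (shape1−1)/(s−2) = 0.35.
Substituting: 0.36s − 1 = 0.35(s−2) = 0.35s − 0.70, so 0.01s = 0.30 and s = 30.0000.
Then shape1 = 0.36×30.0000 = 10.80 and shape2 = s−shape1 = 19.20.

shape1 = 10.80, shape2 = 19.20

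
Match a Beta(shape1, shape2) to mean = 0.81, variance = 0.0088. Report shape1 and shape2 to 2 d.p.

shape1 = 13.36, shape2 = 3.13

Let s = shape1+shape2. The Beta variance is μ(1−μ)/(s+1).
So s+1 = μ(1−μ)/σ² = (0.81×0.19)/0.0088 = 0.1539/0.0088 = 17.4886, giving s = 16.4886.
Then shape1 = μs = 0.81×16.4886 = 13.36 and shape2 = (1−μ)s = 0.19×16.4886 = 3.13.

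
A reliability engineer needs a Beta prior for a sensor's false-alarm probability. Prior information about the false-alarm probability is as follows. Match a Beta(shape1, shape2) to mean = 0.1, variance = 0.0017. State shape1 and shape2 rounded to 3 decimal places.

shape1 = 5.194, shape2 = 46.747

Let s = shape1+shape2. The Beta variance is μ(1−μ)/(s+1).
So s+1 = μ(1−μ)/σ² = (0.1×0.9)/0.0017 = 0.09/0.0017 = 52.9412, giving s = 51.9412.
Then shape1 = μs = 0.1×51.9412 = 5.194 and shape2 = (1−μ)s = 0.9×51.9412 = 46.747.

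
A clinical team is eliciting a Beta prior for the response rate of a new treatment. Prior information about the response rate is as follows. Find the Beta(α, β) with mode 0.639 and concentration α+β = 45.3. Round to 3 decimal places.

α = 28.669, β = 16.631

Since the density peak of Beta(α,β) is at (α−1)/(α+β−2),
α = 1 + 0.639(45.3−2) = 28.669 and β = 45.3 − 28.669 = 16.631.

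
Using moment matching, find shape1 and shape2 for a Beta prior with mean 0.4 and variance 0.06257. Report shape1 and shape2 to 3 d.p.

shape1 = 1.134, shape2 = 1.701

By moment matching, shape1+shape2 = μ(1−μ)/σ² − 1 = (0.4·0.6)/0.06257 − 1 = 3.8357 − 1 = 2.8357.
Since shape1/(shape1+shape2) = μ, shape1 = 0.4·2.8357 = 1.134 and shape2 = 0.6·2.8357 = 1.701.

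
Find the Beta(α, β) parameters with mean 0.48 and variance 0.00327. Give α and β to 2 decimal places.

By moment matching, α+β = μ(1−μ)/σ² − 1 = (0.48·0.52)/0.00327 − 1 = 76.3303 − 1 = 75.3303.
Since α/(α+β) = μ, α = 0.48·75.3303 = 36.16 and β = 0.52·75.3303 = 39.17.

α = 36.16, β = 39.17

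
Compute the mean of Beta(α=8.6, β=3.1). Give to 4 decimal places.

The Beta mean is α/(α+β) = 8.6/(8.6+3.1) = 0.7350.

0.7350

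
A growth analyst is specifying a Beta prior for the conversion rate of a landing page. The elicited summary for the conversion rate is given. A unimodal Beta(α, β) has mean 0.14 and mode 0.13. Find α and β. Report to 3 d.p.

α = 10.360, β = 63.640

Let s = α+β. Mean gives α = μs = 0.14s; mode gives (α−1)/(s−2) = 0.13.
Substituting: 0.14s − 1 = 0.13(s−2) = 0.13s − 0.26, so 0.01s = 0.74 and s = 74.0000.
Then α = 0.14×74.0000 = 10.360 and β = s−α = 63.640.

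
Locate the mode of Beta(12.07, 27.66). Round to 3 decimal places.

0.293

The density x^(α−1)(1−x)^(β−1) is maximised at (α−1)/(α+β−2) = 11.07/37.73 = 0.293.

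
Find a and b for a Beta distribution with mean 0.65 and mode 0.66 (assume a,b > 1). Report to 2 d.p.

With s = a+b: μ = a/s and mode = (a−1)/(s−2). Eliminating a = μs,
μs − 1 = m(s−2) ⇒ s(μ−m) = 1−2m ⇒ s = -0.32/-0.01 = 32.0000.
So a = μs = 20.80, b = (1−μ)s = 11.20.

a = 20.80, b = 11.20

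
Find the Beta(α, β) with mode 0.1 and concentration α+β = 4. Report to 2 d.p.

Mode = (α−1)/(κ−2) with κ = α+β, so α−1 = 0.1·2 = 0.20.
α = 1.20; β = κ − α = 2.80.

α = 1.20, β = 2.80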